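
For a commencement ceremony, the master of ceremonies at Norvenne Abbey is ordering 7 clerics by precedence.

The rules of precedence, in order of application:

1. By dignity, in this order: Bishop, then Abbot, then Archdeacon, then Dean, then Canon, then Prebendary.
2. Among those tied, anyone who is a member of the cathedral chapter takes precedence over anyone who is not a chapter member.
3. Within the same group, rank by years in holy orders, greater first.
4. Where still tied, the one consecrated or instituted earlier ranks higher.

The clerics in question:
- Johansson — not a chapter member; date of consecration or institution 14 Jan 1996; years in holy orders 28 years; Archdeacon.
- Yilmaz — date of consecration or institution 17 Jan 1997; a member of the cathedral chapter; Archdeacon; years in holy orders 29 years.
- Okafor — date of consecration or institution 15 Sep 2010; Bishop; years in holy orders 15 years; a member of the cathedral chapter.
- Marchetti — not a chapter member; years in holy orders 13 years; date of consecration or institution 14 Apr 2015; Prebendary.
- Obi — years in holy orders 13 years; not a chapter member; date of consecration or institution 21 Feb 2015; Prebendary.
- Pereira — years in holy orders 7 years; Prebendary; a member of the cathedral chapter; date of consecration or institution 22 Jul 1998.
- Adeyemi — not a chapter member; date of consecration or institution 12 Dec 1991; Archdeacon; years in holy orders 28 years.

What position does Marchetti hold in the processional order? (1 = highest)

7

By dignity: Okafor (Bishop); then Yilmaz, Adeyemi and Johansson (Archdeacon); then Pereira, Obi and Marchetti (Prebendary).
Among Yilmaz, Adeyemi and Johansson, a member of the cathedral chapter before not a chapter member: Yilmaz (a member of the cathedral chapter) before Adeyemi and Johansson (not a chapter member).
Adeyemi and Johansson both have years in holy orders 28 years, so the next rule applies.
Among Adeyemi and Johansson, by date of consecration or institution (earlier first): Adeyemi (12 Dec 1991) before Johansson (14 Jan 1996).
Among Pereira, Obi and Marchetti, a member of the cathedral chapter before not a chapter member: Pereira (a member of the cathedral chapter) before Obi and Marchetti (not a chapter member).
Obi and Marchetti both have years in holy orders 13 years, so the next rule applies.
Among Obi and Marchetti, by date of consecration or institution (earlier first): Obi (21 Feb 2015) before Marchetti (14 Apr 2015).
Order: Okafor, Yilmaz, Adeyemi, Johansson, Pereira, Obi, Marchetti. So position 7.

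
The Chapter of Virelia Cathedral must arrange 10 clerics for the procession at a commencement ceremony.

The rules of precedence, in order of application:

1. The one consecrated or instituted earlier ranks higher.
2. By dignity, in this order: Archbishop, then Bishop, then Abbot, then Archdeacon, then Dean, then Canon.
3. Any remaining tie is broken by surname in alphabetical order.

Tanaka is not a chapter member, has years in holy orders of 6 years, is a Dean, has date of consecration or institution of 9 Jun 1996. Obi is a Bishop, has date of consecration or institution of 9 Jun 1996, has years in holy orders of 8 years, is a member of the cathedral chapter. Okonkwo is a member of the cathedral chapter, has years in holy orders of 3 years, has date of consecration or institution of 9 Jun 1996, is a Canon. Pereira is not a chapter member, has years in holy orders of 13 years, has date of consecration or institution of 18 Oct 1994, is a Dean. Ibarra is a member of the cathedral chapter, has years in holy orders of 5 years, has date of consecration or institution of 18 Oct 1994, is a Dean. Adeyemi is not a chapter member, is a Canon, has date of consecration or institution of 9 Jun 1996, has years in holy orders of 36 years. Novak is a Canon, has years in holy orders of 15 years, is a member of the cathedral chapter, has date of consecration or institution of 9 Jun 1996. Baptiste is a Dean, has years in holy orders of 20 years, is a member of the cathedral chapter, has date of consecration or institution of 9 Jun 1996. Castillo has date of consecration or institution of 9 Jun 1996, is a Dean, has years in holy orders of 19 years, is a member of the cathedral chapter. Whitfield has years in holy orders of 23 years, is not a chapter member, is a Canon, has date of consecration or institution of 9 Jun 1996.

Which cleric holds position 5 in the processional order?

By date of consecration or institution (earlier first): Ibarra and Pereira (both 18 Oct 1994); then Obi, Baptiste, Castillo, Tanaka, Adeyemi, Novak, Okonkwo and Whitfield (each 9 Jun 1996).
Ibarra and Pereira are each Dean, so the next rule applies.
Among Ibarra and Pereira, alphabetically by surname: Ibarra before Pereira.
Among Obi, Baptiste, Castillo, Tanaka, Adeyemi, Novak, Okonkwo and Whitfield, by dignity: Obi (Bishop) before Baptiste, Castillo and Tanaka (Dean) before Adeyemi, Novak, Okonkwo and Whitfield (Canon).
Among Baptiste, Castillo and Tanaka, alphabetically by surname: Baptiste before Castillo before Tanaka.
Among Adeyemi, Novak, Okonkwo and Whitfield, alphabetically by surname: Adeyemi before Novak before Okonkwo before Whitfield.
Order: Ibarra, Pereira, Obi, Baptiste, Castillo, Tanaka, Adeyemi, Novak, Okonkwo, Whitfield.

Castillo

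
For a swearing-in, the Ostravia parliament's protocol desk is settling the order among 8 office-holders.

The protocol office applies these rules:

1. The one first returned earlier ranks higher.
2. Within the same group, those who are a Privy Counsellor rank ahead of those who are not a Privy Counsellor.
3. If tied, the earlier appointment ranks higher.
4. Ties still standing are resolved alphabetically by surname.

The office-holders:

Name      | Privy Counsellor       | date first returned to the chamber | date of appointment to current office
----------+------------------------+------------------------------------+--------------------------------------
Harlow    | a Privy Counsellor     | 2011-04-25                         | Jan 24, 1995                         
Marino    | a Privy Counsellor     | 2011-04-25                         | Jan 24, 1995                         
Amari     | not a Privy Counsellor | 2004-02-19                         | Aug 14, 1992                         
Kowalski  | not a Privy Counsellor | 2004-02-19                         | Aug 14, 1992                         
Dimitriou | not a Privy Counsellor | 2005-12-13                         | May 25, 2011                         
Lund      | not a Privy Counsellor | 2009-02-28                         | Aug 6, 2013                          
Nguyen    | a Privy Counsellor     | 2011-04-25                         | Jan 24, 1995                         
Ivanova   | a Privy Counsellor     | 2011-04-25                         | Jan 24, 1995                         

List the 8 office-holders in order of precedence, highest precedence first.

By date first returned to the chamber (earlier first): Amari and Kowalski (both 2004-02-19); then Dimitriou (2005-12-13); then Lund (2009-02-28); then Harlow, Ivanova, Marino and Nguyen (each 2011-04-25).
Amari and Kowalski are each not a Privy Counsellor, so the next rule applies.
Amari and Kowalski both have date of appointment to current office Aug 14, 1992, so the next rule applies.
Among Amari and Kowalski, alphabetically by surname: Amari before Kowalski.
Harlow, Ivanova, Marino and Nguyen are each a Privy Counsellor, so the next rule applies.
Harlow, Ivanova, Marino and Nguyen all have date of appointment to current office Jan 24, 1995, so the next rule applies.
Among Harlow, Ivanova, Marino and Nguyen, alphabetically by surname: Harlow before Ivanova before Marino before Nguyen.
Full order: Amari, Kowalski, Dimitriou, Lund, Harlow, Ivanova, Marino, Nguyen.

Amari, Kowalski, Dimitriou, Lund, Harlow, Ivanova, Marino, Nguyen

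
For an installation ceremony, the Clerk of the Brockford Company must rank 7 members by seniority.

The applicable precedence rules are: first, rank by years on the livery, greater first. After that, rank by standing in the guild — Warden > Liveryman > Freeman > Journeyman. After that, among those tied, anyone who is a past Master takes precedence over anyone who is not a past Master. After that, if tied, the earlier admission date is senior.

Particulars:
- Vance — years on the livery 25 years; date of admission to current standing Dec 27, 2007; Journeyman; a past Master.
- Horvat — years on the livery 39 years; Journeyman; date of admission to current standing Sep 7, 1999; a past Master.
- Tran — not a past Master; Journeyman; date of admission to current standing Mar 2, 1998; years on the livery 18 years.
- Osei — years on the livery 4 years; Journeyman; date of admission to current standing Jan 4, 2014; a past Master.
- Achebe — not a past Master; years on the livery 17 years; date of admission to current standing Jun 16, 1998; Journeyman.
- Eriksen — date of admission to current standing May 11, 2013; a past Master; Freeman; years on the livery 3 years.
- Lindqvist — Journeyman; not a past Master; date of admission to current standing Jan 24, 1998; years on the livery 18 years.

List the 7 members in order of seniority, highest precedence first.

Horvat, Vance, Lindqvist, Tran, Achebe, Osei, Eriksen

By years on the livery (higher first): Horvat (39 years); then Vance (25 years); then Lindqvist and Tran (both 18 years); then Achebe (17 years); then Osei (4 years); then Eriksen (3 years).
Lindqvist and Tran are each Journeyman, so the next rule applies.
Lindqvist and Tran are each not a past Master, so the next rule applies.
Among Lindqvist and Tran, by date of admission to current standing (earlier first): Lindqvist (Jan 24, 1998) before Tran (Mar 2, 1998).
Full order: Horvat, Vance, Lindqvist, Tran, Achebe, Osei, Eriksen.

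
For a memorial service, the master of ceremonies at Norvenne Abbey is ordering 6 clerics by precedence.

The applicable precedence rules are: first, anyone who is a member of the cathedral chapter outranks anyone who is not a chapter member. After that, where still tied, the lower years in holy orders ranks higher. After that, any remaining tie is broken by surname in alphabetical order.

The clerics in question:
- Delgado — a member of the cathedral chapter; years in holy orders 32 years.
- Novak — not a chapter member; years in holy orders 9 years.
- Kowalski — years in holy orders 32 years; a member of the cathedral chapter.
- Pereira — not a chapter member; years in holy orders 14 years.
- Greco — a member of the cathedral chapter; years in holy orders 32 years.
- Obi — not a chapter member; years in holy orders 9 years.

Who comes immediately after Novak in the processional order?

By the first rule: Delgado, Greco and Kowalski (each a member of the cathedral chapter); then Novak, Obi and Pereira (each not a chapter member).
Delgado, Greco and Kowalski all have years in holy orders 32 years, so the next rule applies.
Among Delgado, Greco and Kowalski, alphabetically by surname: Delgado before Greco before Kowalski.
Among Novak, Obi and Pereira, by years in holy orders (lower first): Novak and Obi (9 years) before Pereira (14 years).
Among Novak and Obi, alphabetically by surname: Novak before Obi.
Order: Delgado, Greco, Kowalski, Novak, Obi, Pereira.

Obi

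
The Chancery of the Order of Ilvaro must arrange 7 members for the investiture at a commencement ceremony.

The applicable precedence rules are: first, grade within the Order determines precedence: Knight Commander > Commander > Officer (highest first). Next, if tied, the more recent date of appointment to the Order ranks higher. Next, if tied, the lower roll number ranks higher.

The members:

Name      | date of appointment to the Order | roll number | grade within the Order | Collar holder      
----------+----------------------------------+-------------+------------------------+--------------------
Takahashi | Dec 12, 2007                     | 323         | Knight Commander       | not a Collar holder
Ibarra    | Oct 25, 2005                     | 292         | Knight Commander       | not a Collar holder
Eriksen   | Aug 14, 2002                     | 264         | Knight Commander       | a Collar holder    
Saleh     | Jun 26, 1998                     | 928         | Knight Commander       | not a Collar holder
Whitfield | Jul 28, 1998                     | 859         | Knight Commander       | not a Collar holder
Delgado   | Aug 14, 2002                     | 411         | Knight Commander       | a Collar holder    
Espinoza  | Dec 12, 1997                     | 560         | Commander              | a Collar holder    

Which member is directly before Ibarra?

Takahashi

By grade within the Order: Takahashi, Ibarra, Eriksen, Delgado, Whitfield and Saleh (Knight Commander); then Espinoza (Commander).
Among Takahashi, Ibarra, Eriksen, Delgado, Whitfield and Saleh, by date of appointment to the Order (later first): Takahashi (Dec 12, 2007) before Ibarra (Oct 25, 2005) before Eriksen and Delgado (Aug 14, 2002) before Whitfield (Jul 28, 1998) before Saleh (Jun 26, 1998).
Among Eriksen and Delgado, by roll number (lower first): Eriksen (264) before Delgado (411).
Order: Takahashi, Ibarra, Eriksen, Delgado, Whitfield, Saleh, Espinoza.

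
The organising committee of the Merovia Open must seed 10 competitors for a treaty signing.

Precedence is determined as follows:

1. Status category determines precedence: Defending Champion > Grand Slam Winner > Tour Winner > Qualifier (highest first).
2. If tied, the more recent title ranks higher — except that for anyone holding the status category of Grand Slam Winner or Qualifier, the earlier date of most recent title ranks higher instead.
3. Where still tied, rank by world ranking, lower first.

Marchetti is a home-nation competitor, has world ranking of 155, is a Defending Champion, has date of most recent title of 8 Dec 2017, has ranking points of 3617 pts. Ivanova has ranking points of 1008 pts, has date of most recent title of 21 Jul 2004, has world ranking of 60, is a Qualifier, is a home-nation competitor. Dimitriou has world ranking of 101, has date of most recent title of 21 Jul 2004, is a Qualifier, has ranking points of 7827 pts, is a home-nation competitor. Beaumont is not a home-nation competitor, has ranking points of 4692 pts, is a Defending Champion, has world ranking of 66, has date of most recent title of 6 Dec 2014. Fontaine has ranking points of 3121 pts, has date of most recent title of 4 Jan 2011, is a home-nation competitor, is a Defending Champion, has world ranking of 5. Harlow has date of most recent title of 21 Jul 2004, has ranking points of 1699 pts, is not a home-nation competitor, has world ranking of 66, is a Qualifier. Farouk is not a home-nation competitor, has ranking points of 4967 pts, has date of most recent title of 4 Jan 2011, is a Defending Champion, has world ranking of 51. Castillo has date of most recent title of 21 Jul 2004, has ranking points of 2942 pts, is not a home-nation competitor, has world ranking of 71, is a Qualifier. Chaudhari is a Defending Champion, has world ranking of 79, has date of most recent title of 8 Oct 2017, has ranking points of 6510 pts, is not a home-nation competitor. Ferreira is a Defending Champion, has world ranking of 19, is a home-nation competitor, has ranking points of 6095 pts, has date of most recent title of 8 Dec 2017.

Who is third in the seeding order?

By status category: Ferreira, Marchetti, Chaudhari, Beaumont, Fontaine and Farouk (Defending Champion); then Ivanova, Harlow, Castillo and Dimitriou (Qualifier).
Among Ferreira, Marchetti, Chaudhari, Beaumont, Fontaine and Farouk, by date of most recent title (later first): Ferreira and Marchetti (8 Dec 2017) before Chaudhari (8 Oct 2017) before Beaumont (6 Dec 2014) before Fontaine and Farouk (4 Jan 2011).
Among Ferreira and Marchetti, by world ranking (lower first): Ferreira (19) before Marchetti (155).
Among Fontaine and Farouk, by world ranking (lower first): Fontaine (5) before Farouk (51).
Ivanova, Harlow, Castillo and Dimitriou all have date of most recent title 21 Jul 2004, so the next rule applies.
Among Ivanova, Harlow, Castillo and Dimitriou, by world ranking (lower first): Ivanova (60) before Harlow (66) before Castillo (71) before Dimitriou (101).
Order: Ferreira, Marchetti, Chaudhari, Beaumont, Fontaine, Farouk, Ivanova, Harlow, Castillo, Dimitriou.

Chaudhari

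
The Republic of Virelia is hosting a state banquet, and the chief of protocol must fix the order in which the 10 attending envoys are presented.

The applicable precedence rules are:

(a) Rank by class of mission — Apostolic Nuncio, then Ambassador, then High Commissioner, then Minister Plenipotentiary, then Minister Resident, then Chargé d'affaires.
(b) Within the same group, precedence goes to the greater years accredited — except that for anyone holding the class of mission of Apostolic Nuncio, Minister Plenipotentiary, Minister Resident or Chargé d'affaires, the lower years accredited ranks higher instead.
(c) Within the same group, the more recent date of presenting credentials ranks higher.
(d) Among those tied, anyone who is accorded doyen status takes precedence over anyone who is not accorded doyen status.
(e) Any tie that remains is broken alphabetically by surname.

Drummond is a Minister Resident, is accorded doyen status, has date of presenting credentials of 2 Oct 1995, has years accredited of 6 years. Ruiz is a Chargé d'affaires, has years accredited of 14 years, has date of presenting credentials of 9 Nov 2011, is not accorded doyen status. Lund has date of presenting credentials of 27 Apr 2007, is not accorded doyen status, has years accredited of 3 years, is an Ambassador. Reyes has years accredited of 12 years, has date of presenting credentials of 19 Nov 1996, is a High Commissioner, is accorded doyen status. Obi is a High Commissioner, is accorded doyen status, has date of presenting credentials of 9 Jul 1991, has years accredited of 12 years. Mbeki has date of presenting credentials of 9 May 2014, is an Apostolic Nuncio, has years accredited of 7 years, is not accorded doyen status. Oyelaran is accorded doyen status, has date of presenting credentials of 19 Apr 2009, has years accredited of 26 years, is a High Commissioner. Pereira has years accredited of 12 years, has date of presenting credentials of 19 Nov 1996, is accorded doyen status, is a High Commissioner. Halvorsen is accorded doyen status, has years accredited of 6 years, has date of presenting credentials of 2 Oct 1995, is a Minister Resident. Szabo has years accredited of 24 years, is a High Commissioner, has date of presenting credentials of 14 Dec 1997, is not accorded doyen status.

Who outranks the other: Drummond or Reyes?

Reyes

By class of mission: Mbeki (Apostolic Nuncio); then Lund (Ambassador); then Oyelaran, Szabo, Pereira, Reyes and Obi (High Commissioner); then Drummond and Halvorsen (Minister Resident); then Ruiz (Chargé d'affaires).
Among Oyelaran, Szabo, Pereira, Reyes and Obi, by years accredited (higher first): Oyelaran (26 years) before Szabo (24 years) before Pereira, Reyes and Obi (12 years).
Among Pereira, Reyes and Obi, by date of presenting credentials (later first): Pereira and Reyes (19 Nov 1996) before Obi (9 Jul 1991).
Pereira and Reyes are each accorded doyen status, so the next rule applies.
Among Pereira and Reyes, alphabetically by surname: Pereira before Reyes.
Drummond and Halvorsen both have years accredited 6 years, so the next rule applies.
Drummond and Halvorsen both have date of presenting credentials 2 Oct 1995, so the next rule applies.
Drummond and Halvorsen are each accorded doyen status, so the next rule applies.
Among Drummond and Halvorsen, alphabetically by surname: Drummond before Halvorsen.
So Reyes takes precedence.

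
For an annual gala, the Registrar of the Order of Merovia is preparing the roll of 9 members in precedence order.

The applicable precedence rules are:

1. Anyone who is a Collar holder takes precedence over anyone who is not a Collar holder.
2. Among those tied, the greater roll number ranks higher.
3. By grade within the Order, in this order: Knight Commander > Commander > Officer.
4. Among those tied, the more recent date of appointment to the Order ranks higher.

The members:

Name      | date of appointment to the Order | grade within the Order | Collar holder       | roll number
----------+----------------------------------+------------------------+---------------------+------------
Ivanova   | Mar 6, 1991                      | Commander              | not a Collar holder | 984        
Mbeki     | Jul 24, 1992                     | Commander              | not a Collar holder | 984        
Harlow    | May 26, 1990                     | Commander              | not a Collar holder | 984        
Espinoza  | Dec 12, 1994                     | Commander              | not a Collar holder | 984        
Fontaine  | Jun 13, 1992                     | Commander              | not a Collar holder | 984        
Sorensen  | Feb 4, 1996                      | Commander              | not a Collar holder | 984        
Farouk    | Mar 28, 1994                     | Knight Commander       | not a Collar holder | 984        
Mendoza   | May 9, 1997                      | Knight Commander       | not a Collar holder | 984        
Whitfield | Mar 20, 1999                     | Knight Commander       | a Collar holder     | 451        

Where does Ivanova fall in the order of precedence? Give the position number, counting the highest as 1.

By the first rule: Whitfield (a Collar holder); then Mendoza, Farouk, Sorensen, Espinoza, Mbeki, Fontaine, Ivanova and Harlow (each not a Collar holder).
Mendoza, Farouk, Sorensen, Espinoza, Mbeki, Fontaine, Ivanova and Harlow all have roll number 984, so the next rule applies.
Among Mendoza, Farouk, Sorensen, Espinoza, Mbeki, Fontaine, Ivanova and Harlow, by grade within the Order: Mendoza and Farouk (Knight Commander) before Sorensen, Espinoza, Mbeki, Fontaine, Ivanova and Harlow (Commander).
Among Mendoza and Farouk, by date of appointment to the Order (later first): Mendoza (May 9, 1997) before Farouk (Mar 28, 1994).
Among Sorensen, Espinoza, Mbeki, Fontaine, Ivanova and Harlow, by date of appointment to the Order (later first): Sorensen (Feb 4, 1996) before Espinoza (Dec 12, 1994) before Mbeki (Jul 24, 1992) before Fontaine (Jun 13, 1992) before Ivanova (Mar 6, 1991) before Harlow (May 26, 1990).
Order: Whitfield, Mendoza, Farouk, Sorensen, Espinoza, Mbeki, Fontaine, Ivanova, Harlow. So position 8.

8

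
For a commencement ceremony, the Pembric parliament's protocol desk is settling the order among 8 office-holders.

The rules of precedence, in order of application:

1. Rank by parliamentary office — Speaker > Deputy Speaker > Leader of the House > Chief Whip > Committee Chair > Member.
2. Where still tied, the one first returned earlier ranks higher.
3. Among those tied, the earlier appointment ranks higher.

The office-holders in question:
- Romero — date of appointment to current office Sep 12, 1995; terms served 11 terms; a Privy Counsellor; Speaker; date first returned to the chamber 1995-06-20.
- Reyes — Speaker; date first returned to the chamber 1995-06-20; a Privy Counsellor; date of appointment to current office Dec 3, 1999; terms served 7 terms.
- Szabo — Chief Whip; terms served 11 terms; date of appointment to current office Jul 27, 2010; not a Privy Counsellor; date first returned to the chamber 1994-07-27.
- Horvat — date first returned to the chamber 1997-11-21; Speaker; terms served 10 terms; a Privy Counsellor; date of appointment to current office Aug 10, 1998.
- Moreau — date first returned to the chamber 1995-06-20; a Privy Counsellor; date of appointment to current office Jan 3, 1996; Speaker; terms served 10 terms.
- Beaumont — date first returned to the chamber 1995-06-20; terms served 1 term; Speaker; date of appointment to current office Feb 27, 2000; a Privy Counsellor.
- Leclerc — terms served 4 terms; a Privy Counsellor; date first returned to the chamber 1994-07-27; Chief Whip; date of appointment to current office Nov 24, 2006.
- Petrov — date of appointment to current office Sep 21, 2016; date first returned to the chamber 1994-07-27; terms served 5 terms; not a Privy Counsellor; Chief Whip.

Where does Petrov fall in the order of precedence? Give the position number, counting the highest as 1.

8

By parliamentary office: Romero, Moreau, Reyes, Beaumont and Horvat (Speaker); then Leclerc, Szabo and Petrov (Chief Whip).
Among Romero, Moreau, Reyes, Beaumont and Horvat, by date first returned to the chamber (earlier first): Romero, Moreau, Reyes and Beaumont (1995-06-20) before Horvat (1997-11-21).
Among Romero, Moreau, Reyes and Beaumont, by date of appointment to current office (earlier first): Romero (Sep 12, 1995) before Moreau (Jan 3, 1996) before Reyes (Dec 3, 1999) before Beaumont (Feb 27, 2000).
Leclerc, Szabo and Petrov all have date first returned to the chamber 1994-07-27, so the next rule applies.
Among Leclerc, Szabo and Petrov, by date of appointment to current office (earlier first): Leclerc (Nov 24, 2006) before Szabo (Jul 27, 2010) before Petrov (Sep 21, 2016).
Order: Romero, Moreau, Reyes, Beaumont, Horvat, Leclerc, Szabo, Petrov. So position 8.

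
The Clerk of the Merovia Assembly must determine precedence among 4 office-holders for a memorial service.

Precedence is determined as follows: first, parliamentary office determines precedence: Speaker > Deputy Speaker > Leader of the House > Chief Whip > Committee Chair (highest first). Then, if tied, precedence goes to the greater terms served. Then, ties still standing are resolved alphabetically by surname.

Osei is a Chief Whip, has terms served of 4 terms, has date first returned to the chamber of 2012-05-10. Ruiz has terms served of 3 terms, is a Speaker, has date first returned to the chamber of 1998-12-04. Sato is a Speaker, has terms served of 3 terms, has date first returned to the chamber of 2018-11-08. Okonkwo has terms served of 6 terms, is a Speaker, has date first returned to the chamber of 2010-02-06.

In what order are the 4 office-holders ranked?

By parliamentary office: Okonkwo, Ruiz and Sato (Speaker); then Osei (Chief Whip).
Among Okonkwo, Ruiz and Sato, by terms served (higher first): Okonkwo (6 terms) before Ruiz and Sato (3 terms).
Among Ruiz and Sato, alphabetically by surname: Ruiz before Sato.
Full order: Okonkwo, Ruiz, Sato, Osei.

Okonkwo, Ruiz, Sato, Osei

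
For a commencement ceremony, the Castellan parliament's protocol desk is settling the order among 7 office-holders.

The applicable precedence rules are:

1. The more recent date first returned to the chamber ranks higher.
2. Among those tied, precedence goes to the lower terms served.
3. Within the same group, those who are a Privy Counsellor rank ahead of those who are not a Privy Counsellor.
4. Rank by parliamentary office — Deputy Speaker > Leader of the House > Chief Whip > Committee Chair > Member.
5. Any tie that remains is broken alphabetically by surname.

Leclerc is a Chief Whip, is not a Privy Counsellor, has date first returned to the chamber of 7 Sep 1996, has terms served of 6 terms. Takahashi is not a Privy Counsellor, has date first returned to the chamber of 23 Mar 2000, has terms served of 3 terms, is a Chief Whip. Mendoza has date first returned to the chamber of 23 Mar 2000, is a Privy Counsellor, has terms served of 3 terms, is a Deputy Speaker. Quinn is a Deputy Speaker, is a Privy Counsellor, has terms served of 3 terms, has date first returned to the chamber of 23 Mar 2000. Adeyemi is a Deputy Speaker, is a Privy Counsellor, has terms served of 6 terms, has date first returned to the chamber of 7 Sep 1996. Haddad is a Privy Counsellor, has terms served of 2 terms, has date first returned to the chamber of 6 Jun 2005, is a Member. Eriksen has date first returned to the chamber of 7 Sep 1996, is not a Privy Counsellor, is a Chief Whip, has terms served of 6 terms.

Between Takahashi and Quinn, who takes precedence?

By date first returned to the chamber (later first): Haddad (6 Jun 2005); then Mendoza, Quinn and Takahashi (each 23 Mar 2000); then Adeyemi, Eriksen and Leclerc (each 7 Sep 1996).
Mendoza, Quinn and Takahashi all have terms served 3 terms, so the next rule applies.
Among Mendoza, Quinn and Takahashi, a Privy Counsellor before not a Privy Counsellor: Mendoza and Quinn (a Privy Counsellor) before Takahashi (not a Privy Counsellor).
Mendoza and Quinn are each Deputy Speaker, so the next rule applies.
Among Mendoza and Quinn, alphabetically by surname: Mendoza before Quinn.
Adeyemi, Eriksen and Leclerc all have terms served 6 terms, so the next rule applies.
Among Adeyemi, Eriksen and Leclerc, a Privy Counsellor before not a Privy Counsellor: Adeyemi (a Privy Counsellor) before Eriksen and Leclerc (not a Privy Counsellor).
Eriksen and Leclerc are each Chief Whip, so the next rule applies.
Among Eriksen and Leclerc, alphabetically by surname: Eriksen before Leclerc.
So Quinn takes precedence.

Quinn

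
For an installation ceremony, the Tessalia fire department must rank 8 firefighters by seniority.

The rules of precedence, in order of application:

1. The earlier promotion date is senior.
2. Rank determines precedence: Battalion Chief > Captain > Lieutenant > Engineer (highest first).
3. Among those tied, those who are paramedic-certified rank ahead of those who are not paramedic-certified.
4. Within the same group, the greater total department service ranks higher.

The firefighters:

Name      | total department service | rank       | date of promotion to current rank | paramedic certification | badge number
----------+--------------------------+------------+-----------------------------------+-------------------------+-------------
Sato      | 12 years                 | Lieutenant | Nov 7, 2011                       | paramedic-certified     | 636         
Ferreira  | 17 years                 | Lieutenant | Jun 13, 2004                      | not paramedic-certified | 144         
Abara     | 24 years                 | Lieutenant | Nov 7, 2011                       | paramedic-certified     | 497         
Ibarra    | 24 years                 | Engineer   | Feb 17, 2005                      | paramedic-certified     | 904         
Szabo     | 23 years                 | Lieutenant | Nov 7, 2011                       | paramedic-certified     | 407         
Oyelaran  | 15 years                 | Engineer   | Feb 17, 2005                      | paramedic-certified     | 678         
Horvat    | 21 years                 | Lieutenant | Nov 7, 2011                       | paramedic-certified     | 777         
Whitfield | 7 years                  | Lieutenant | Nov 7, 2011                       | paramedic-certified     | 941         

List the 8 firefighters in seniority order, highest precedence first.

By date of promotion to current rank (earlier first): Ferreira (Jun 13, 2004); then Ibarra and Oyelaran (both Feb 17, 2005); then Abara, Szabo, Horvat, Sato and Whitfield (each Nov 7, 2011).
Ibarra and Oyelaran are each Engineer, so the next rule applies.
Ibarra and Oyelaran are each paramedic-certified, so the next rule applies.
Among Ibarra and Oyelaran, by total department service (higher first): Ibarra (24 years) before Oyelaran (15 years).
Abara, Szabo, Horvat, Sato and Whitfield are each Lieutenant, so the next rule applies.
Abara, Szabo, Horvat, Sato and Whitfield are each paramedic-certified, so the next rule applies.
Among Abara, Szabo, Horvat, Sato and Whitfield, by total department service (higher first): Abara (24 years) before Szabo (23 years) before Horvat (21 years) before Sato (12 years) before Whitfield (7 years).
Full order: Ferreira, Ibarra, Oyelaran, Abara, Szabo, Horvat, Sato, Whitfield.

Ferreira, Ibarra, Oyelaran, Abara, Szabo, Horvat, Sato, Whitfield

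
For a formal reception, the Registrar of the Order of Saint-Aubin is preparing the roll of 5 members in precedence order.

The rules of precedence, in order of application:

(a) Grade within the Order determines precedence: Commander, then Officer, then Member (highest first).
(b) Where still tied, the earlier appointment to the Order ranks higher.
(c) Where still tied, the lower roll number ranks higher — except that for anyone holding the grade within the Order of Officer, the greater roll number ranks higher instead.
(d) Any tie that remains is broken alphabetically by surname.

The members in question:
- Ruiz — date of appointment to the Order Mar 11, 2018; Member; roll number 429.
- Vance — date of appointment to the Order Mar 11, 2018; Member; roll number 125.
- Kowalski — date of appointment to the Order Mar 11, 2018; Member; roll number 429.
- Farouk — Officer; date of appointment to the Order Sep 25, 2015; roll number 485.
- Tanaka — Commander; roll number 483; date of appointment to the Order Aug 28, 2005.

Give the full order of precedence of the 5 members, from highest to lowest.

By grade within the Order: Tanaka (Commander); then Farouk (Officer); then Vance, Kowalski and Ruiz (Member).
Vance, Kowalski and Ruiz all have date of appointment to the Order Mar 11, 2018, so the next rule applies.
Among Vance, Kowalski and Ruiz, by roll number (lower first): Vance (125) before Kowalski and Ruiz (429).
Among Kowalski and Ruiz, alphabetically by surname: Kowalski before Ruiz.
Full order: Tanaka, Farouk, Vance, Kowalski, Ruiz.

Tanaka, Farouk, Vance, Kowalski, Ruiz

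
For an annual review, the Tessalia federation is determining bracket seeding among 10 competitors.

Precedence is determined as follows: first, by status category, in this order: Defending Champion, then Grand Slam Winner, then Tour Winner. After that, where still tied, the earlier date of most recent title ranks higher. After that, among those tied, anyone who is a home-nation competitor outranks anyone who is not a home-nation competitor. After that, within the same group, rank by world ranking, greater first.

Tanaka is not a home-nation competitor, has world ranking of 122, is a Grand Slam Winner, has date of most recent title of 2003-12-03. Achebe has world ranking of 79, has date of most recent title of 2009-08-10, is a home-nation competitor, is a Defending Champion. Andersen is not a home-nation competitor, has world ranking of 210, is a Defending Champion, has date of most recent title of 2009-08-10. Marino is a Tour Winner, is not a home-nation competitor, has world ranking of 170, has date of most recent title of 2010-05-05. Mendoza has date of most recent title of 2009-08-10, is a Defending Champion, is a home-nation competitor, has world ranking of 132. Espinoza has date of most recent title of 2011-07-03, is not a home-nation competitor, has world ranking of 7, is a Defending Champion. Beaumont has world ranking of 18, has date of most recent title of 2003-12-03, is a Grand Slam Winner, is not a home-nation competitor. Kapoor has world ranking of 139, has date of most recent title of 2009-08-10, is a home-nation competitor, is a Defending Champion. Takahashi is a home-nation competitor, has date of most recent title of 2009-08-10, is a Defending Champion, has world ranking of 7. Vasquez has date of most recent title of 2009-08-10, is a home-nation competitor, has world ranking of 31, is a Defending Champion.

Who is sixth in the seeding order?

By status category: Kapoor, Mendoza, Achebe, Vasquez, Takahashi, Andersen and Espinoza (Defending Champion); then Tanaka and Beaumont (Grand Slam Winner); then Marino (Tour Winner).
Among Kapoor, Mendoza, Achebe, Vasquez, Takahashi, Andersen and Espinoza, by date of most recent title (earlier first): Kapoor, Mendoza, Achebe, Vasquez, Takahashi and Andersen (2009-08-10) before Espinoza (2011-07-03).
Among Kapoor, Mendoza, Achebe, Vasquez, Takahashi and Andersen, a home-nation competitor before not a home-nation competitor: Kapoor, Mendoza, Achebe, Vasquez and Takahashi (a home-nation competitor) before Andersen (not a home-nation competitor).
Among Kapoor, Mendoza, Achebe, Vasquez and Takahashi, by world ranking (higher first): Kapoor (139) before Mendoza (132) before Achebe (79) before Vasquez (31) before Takahashi (7).
Tanaka and Beaumont both have date of most recent title 2003-12-03, so the next rule applies.
Tanaka and Beaumont are each not a home-nation competitor, so the next rule applies.
Among Tanaka and Beaumont, by world ranking (higher first): Tanaka (122) before Beaumont (18).
Order: Kapoor, Mendoza, Achebe, Vasquez, Takahashi, Andersen, Espinoza, Tanaka, Beaumont, Marino.

Andersen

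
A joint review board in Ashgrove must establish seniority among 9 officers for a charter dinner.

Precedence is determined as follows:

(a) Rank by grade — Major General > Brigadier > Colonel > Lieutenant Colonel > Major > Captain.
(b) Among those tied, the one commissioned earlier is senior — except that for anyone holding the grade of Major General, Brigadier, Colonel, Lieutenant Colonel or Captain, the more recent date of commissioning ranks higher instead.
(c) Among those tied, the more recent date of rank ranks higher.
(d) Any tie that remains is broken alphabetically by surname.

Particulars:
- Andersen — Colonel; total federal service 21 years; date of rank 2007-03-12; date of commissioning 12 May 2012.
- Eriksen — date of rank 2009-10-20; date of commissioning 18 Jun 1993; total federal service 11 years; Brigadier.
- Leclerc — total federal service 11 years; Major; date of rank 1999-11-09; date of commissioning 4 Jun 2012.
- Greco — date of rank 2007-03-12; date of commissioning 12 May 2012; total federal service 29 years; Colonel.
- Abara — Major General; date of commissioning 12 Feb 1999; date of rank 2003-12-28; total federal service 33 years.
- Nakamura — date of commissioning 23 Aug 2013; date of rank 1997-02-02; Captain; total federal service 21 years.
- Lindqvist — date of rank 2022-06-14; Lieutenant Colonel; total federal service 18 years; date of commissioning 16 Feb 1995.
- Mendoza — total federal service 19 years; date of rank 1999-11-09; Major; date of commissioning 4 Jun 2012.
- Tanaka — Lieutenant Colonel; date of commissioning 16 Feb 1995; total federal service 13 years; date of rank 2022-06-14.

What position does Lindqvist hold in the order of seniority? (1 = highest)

5

By grade: Abara (Major General); then Eriksen (Brigadier); then Andersen and Greco (Colonel); then Lindqvist and Tanaka (Lieutenant Colonel); then Leclerc and Mendoza (Major); then Nakamura (Captain).
Andersen and Greco both have date of commissioning 12 May 2012, so the next rule applies.
Andersen and Greco both have date of rank 2007-03-12, so the next rule applies.
Among Andersen and Greco, alphabetically by surname: Andersen before Greco.
Lindqvist and Tanaka both have date of commissioning 16 Feb 1995, so the next rule applies.
Lindqvist and Tanaka both have date of rank 2022-06-14, so the next rule applies.
Among Lindqvist and Tanaka, alphabetically by surname: Lindqvist before Tanaka.
Leclerc and Mendoza both have date of commissioning 4 Jun 2012, so the next rule applies.
Leclerc and Mendoza both have date of rank 1999-11-09, so the next rule applies.
Among Leclerc and Mendoza, alphabetically by surname: Leclerc before Mendoza.
Order: Abara, Eriksen, Andersen, Greco, Lindqvist, Tanaka, Leclerc, Mendoza, Nakamura. So position 5.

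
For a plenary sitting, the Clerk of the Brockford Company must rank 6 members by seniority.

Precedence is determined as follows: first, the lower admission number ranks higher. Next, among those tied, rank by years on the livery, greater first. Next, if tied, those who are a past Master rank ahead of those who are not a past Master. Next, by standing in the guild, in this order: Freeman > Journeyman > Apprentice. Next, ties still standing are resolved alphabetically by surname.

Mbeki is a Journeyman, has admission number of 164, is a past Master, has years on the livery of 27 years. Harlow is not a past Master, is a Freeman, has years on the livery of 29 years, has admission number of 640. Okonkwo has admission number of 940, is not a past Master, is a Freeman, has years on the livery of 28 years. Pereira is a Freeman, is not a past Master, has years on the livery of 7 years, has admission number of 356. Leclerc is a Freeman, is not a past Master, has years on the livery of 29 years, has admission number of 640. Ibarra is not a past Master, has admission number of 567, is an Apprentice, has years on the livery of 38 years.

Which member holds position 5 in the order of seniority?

By admission number (lower first): Mbeki (164); then Pereira (356); then Ibarra (567); then Harlow and Leclerc (both 640); then Okonkwo (940).
Harlow and Leclerc both have years on the livery 29 years, so the next rule applies.
Harlow and Leclerc are each not a past Master, so the next rule applies.
Harlow and Leclerc are each Freeman, so the next rule applies.
Among Harlow and Leclerc, alphabetically by surname: Harlow before Leclerc.
Order: Mbeki, Pereira, Ibarra, Harlow, Leclerc, Okonkwo.

Leclerc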